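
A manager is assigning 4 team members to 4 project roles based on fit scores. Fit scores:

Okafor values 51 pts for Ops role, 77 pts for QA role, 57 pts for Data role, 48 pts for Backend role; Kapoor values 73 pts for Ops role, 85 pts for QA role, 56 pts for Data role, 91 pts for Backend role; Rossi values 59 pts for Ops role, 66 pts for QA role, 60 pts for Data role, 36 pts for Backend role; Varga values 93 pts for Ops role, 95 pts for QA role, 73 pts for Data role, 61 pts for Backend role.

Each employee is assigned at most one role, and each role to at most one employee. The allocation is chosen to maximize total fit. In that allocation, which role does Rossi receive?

This is a one-to-one assignment (maximum-weight bipartite matching).
Optimal: Okafor→QA role (77 pts), Kapoor→Backend role (91 pts), Rossi→Data role (60 pts), Varga→Ops role (93 pts) — total 77+91+60+93 = 321 pts.
Column-greedy (each role in turn goes to its best remaining employee) gives 286 pts, worse by 35.
Rossi's own top role is QA role (66 pts), but forcing Rossi→QA role and reassigning the rest optimally gives only 307 pts — worse by 14.

Rossi receives Data role.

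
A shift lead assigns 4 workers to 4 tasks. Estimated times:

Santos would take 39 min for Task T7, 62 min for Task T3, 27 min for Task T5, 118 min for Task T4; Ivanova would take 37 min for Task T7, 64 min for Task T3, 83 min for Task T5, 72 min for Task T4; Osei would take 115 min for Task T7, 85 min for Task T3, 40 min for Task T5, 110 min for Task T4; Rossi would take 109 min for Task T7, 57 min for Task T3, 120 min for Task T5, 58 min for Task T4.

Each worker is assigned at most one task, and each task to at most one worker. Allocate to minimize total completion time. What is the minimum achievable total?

This is the linear assignment problem.
Optimal: Santos→Task T3 (62 min), Ivanova→Task T7 (37 min), Osei→Task T5 (40 min), Rossi→Task T4 (58 min) — total 62+37+40+58 = 197 min.
No other one-to-one assignment undercuts 197 min.

Minimum total: 197 min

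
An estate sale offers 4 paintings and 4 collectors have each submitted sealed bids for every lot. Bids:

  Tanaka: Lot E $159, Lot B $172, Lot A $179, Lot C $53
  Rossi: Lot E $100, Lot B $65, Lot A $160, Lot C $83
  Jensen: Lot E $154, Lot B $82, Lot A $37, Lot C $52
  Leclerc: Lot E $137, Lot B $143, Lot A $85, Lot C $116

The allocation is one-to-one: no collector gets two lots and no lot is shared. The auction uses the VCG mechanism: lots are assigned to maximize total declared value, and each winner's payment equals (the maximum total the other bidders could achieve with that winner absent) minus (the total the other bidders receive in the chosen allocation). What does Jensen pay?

Efficient allocation: Tanaka→Lot B ($172), Rossi→Lot A ($160), Jensen→Lot E ($154), Leclerc→Lot C ($116); total welfare W = $602.
Jensen receives Lot E at value $154, so the others get W − 154 = $448.
Without Jensen: best allocation of the remaining 3 bidders over all 4 lots is Tanaka→Lot B ($172), Rossi→Lot A ($160), Leclerc→Lot E ($137), total $469.
VCG payment = (others' best without Jensen) − (others' welfare with Jensen) = 469 − 448 = $21.

Jensen pays $21.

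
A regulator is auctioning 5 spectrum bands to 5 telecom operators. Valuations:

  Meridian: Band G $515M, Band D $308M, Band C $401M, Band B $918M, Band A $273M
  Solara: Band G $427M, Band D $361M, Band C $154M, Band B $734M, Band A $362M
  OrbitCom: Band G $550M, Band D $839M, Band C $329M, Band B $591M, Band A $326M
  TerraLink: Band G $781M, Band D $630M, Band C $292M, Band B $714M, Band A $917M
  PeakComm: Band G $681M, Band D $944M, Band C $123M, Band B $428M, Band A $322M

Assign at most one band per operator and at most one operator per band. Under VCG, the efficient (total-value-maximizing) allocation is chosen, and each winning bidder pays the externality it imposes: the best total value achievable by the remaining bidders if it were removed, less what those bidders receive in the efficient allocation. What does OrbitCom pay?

OrbitCom pays $473M.

Efficient allocation: Meridian→Band C ($401M), Solara→Band B ($734M), OrbitCom→Band D ($839M), TerraLink→Band A ($917M), PeakComm→Band G ($681M); total welfare W = $3572M.
OrbitCom receives Band D at value $839M, so the others get W − 839 = $2733M.
Without OrbitCom: best allocation of the remaining 4 bidders over all 5 bands is Meridian→Band B ($918M), Solara→Band G ($427M), TerraLink→Band A ($917M), PeakComm→Band D ($944M), total $3206M.
VCG payment = (others' best without OrbitCom) − (others' welfare with OrbitCom) = 3206 − 2733 = $473M.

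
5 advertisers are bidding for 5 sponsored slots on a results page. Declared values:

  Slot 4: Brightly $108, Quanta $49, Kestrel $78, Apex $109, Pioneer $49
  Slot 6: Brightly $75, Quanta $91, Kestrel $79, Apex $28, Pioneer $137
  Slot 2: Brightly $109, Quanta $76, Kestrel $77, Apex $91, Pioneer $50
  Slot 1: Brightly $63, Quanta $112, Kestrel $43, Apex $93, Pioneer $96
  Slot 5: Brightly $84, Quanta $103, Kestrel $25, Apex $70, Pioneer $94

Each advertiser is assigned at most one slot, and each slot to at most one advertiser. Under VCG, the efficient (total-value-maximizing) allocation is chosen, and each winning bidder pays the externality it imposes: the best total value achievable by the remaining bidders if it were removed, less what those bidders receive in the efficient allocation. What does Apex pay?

Efficient allocation: Brightly→Slot 2 ($109), Quanta→Slot 5 ($103), Kestrel→Slot 4 ($78), Apex→Slot 1 ($93), Pioneer→Slot 6 ($137); total welfare W = $520.
Apex receives Slot 1 at value $93, so the others get W − 93 = $427.
Without Apex: best allocation of the remaining 4 bidders over all 5 slots is Brightly→Slot 2 ($109), Quanta→Slot 1 ($112), Kestrel→Slot 4 ($78), Pioneer→Slot 6 ($137), total $436.
VCG payment = (others' best without Apex) − (others' welfare with Apex) = 436 − 427 = $9.

Apex pays $9.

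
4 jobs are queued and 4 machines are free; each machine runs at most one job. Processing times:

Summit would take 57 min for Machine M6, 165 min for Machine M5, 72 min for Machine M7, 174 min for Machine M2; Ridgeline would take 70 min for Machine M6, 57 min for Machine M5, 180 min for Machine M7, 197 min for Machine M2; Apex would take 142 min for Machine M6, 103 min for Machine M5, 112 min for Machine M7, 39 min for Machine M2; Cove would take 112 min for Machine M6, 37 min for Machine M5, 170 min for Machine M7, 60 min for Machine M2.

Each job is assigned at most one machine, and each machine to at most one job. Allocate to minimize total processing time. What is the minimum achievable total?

Min total: 218 min

Optimal: Summit→Machine M7 (72 min), Ridgeline→Machine M6 (70 min), Apex→Machine M2 (39 min), Cove→Machine M5 (37 min) — total 72+70+39+37 = 218 min.
Min-entry greedy (repeatedly take the single cheapest remaining cell) gives 313 min, worse by 95.
No other one-to-one assignment undercuts 218 min.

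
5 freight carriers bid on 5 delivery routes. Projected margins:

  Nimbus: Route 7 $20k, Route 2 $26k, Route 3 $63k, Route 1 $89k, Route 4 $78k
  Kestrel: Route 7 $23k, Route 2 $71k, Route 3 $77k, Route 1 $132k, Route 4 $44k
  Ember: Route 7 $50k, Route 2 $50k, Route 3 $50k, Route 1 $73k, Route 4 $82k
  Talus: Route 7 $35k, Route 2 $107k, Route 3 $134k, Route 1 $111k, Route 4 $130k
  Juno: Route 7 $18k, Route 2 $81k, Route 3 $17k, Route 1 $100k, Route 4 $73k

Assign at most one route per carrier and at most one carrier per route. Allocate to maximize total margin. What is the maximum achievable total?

Maximum total: $475k

Optimal: Nimbus→Route 4 ($78k), Kestrel→Route 1 ($132k), Ember→Route 7 ($50k), Talus→Route 3 ($134k), Juno→Route 2 ($81k) — total 78+132+50+134+81 = $475k.
Max-entry greedy (repeatedly take the single best remaining cell) gives $449k, worse by 26.
Next-best assignment: Nimbus→Route 3, Kestrel→Route 1, Ember→Route 7, Talus→Route 4, Juno→Route 2 = $456k.
No other one-to-one assignment exceeds $475k.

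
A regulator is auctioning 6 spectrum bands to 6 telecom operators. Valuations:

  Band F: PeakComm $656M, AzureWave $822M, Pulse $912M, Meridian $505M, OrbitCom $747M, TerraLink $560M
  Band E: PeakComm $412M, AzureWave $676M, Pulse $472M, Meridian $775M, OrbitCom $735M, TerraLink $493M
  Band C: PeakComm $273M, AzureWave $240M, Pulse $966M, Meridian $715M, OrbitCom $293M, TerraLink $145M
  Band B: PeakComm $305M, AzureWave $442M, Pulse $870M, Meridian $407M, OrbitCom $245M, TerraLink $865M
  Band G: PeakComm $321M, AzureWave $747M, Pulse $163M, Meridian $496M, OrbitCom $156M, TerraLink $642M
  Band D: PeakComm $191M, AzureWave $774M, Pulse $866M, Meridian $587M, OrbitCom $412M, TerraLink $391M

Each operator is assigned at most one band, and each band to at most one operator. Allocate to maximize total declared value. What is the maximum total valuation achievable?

Optimal: PeakComm→Band F ($656M), AzureWave→Band G ($747M), Pulse→Band D ($866M), Meridian→Band C ($715M), OrbitCom→Band E ($735M), TerraLink→Band B ($865M) — total 656+747+866+715+735+865 = $4584M.

Maximum total: $4584M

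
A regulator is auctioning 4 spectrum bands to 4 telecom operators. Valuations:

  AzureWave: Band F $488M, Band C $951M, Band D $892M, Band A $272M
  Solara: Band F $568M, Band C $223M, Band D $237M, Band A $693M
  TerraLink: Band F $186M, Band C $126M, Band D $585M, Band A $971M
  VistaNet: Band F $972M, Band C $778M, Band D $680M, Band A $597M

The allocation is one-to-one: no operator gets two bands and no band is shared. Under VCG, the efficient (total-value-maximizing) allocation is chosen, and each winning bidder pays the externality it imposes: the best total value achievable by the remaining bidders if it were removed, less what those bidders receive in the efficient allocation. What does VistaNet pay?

Efficient allocation: AzureWave→Band D ($892M), Solara→Band F ($568M), TerraLink→Band A ($971M), VistaNet→Band C ($778M); total welfare W = $3209M.
VistaNet receives Band C at value $778M, so the others get W − 778 = $2431M.
Without VistaNet: best allocation of the remaining 3 bidders over all 4 bands is AzureWave→Band C ($951M), Solara→Band F ($568M), TerraLink→Band A ($971M), total $2490M.
VCG payment = (others' best without VistaNet) − (others' welfare with VistaNet) = 2490 − 2431 = $59M.

VistaNet pays $59M.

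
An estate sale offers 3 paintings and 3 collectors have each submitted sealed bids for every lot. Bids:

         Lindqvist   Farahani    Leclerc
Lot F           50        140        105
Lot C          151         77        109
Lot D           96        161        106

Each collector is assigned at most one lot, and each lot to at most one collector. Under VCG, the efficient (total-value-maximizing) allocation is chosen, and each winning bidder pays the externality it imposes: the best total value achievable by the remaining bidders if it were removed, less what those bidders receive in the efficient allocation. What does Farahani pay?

Efficient allocation: Lindqvist→Lot C ($151), Farahani→Lot D ($161), Leclerc→Lot F ($105); total welfare W = $417.
Farahani receives Lot D at value $161, so the others get W − 161 = $256.
Without Farahani: best allocation of the remaining 2 bidders over all 3 lots is Lindqvist→Lot C ($151), Leclerc→Lot D ($106), total $257.
VCG payment = (others' best without Farahani) − (others' welfare with Farahani) = 257 − 256 = $1.

Farahani pays $1.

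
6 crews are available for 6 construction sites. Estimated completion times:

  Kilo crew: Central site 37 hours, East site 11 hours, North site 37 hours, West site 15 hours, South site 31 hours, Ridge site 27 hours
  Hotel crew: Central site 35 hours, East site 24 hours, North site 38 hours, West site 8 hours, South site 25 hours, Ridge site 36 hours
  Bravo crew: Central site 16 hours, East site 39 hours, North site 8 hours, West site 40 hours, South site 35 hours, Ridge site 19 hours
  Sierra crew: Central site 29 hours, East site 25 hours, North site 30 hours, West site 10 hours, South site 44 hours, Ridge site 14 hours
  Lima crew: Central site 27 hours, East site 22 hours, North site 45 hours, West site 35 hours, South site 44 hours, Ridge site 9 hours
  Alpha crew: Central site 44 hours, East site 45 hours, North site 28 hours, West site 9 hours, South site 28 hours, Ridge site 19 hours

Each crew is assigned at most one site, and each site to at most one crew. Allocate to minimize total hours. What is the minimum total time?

Minimum total: 91 hours

Optimal: Kilo crew→East site (11 hours), Hotel crew→South site (25 hours), Bravo crew→North site (8 hours), Sierra crew→Central site (29 hours), Lima crew→Ridge site (9 hours), Alpha crew→West site (9 hours) — total 11+25+8+29+9+9 = 91 hours.
Row-greedy (each crew in turn takes its cheapest remaining site) gives 96 hours, worse by 5.
Next-best assignment: Kilo crew→East site, Hotel crew→West site, Bravo crew→North site, Sierra crew→Central site, Lima crew→Ridge site, Alpha crew→South site = 93 hours.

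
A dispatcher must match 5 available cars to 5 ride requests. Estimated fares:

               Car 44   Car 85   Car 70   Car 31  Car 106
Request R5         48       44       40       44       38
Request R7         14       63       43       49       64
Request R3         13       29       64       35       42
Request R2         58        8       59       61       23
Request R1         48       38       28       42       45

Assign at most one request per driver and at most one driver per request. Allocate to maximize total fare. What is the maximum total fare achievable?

Optimal: Car 44→Request R5 ($48), Car 85→Request R7 ($63), Car 70→Request R3 ($64), Car 31→Request R2 ($61), Car 106→Request R1 ($45) — total 48+63+64+61+45 = $281.
Max-entry greedy (repeatedly take the single best remaining cell) gives $275, worse by 6.

Max total: $281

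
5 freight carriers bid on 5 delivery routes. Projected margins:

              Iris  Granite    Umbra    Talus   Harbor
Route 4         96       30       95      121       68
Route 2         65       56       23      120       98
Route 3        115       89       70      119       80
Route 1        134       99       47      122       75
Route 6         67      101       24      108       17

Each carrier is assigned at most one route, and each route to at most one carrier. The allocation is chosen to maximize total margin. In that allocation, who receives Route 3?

Talus receives Route 3.

This is a one-to-one assignment (maximum-weight bipartite matching).
Optimal: Iris→Route 1 ($134k), Granite→Route 6 ($101k), Umbra→Route 4 ($95k), Talus→Route 3 ($119k), Harbor→Route 2 ($98k) — total 134+101+95+119+98 = $547k.
Row-greedy (each carrier in turn takes its best remaining route) gives $530k, worse by 17.
Talus's own top route is Route 1 ($122k), but forcing Talus→Route 1 and reassigning the rest optimally gives only $531k — worse by 16.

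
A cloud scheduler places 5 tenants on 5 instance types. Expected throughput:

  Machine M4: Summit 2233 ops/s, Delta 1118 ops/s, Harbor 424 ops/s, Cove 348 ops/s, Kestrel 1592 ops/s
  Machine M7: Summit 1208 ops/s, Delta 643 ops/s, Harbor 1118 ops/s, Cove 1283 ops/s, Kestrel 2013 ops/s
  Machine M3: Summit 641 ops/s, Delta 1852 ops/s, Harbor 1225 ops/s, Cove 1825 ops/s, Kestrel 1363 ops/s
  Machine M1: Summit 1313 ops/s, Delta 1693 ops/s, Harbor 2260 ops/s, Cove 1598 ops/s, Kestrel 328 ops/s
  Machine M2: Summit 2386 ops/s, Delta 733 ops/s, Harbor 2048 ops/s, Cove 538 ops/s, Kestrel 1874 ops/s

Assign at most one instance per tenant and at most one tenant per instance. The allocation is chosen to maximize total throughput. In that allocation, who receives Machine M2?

This is a one-to-one assignment (maximum-weight bipartite matching).
Optimal: Summit→Machine M4 (2233 ops/s), Delta→Machine M1 (1693 ops/s), Harbor→Machine M2 (2048 ops/s), Cove→Machine M3 (1825 ops/s), Kestrel→Machine M7 (2013 ops/s) — total 2233+1693+2048+1825+2013 = 9812 ops/s.
Max-entry greedy (repeatedly take the single best remaining cell) gives 8859 ops/s, worse by 953.
Every other assignment is strictly worse.
Harbor's own top instance is Machine M1 (2260 ops/s), but forcing Harbor→Machine M1 and reassigning the rest optimally gives only 9602 ops/s — worse by 210.

Harbor receives Machine M2.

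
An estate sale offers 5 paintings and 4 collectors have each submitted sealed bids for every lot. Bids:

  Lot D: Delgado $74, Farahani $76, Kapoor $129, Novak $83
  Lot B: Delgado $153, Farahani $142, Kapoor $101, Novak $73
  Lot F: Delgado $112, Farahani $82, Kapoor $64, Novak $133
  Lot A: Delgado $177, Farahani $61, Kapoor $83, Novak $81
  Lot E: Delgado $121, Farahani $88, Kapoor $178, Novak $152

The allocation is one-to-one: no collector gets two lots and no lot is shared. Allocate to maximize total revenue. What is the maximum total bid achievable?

Treat this as an assignment problem: match each collector to one lot.
Optimal: Delgado→Lot A ($177), Farahani→Lot B ($142), Kapoor→Lot E ($178), Novak→Lot F ($133) — total 177+142+178+133 = $630.
Column-greedy (each lot in turn goes to its best remaining collector) gives $476, worse by 154.
Checked against all permutations: $630 is optimal.

Max total: $630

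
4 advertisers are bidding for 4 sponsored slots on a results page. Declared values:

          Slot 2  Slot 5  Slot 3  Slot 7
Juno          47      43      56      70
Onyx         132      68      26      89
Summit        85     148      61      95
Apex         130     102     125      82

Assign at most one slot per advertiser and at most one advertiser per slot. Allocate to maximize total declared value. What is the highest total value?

Optimal: Juno→Slot 7 ($70), Onyx→Slot 2 ($132), Summit→Slot 5 ($148), Apex→Slot 3 ($125) — total 70+132+148+125 = $475.
Next-best assignment: Juno→Slot 3, Onyx→Slot 7, Summit→Slot 5, Apex→Slot 2 = $423.

Maximum total: $475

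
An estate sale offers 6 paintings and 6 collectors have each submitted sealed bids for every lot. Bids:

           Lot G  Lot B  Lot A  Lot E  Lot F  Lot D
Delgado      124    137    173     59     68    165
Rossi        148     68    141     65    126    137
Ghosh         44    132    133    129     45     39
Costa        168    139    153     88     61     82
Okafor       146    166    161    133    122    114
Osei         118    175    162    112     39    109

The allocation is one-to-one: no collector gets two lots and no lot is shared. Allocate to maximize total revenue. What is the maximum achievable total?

Optimal: Delgado→Lot D ($165), Rossi→Lot F ($126), Ghosh→Lot E ($129), Costa→Lot G ($168), Okafor→Lot A ($161), Osei→Lot B ($175) — total 165+126+129+168+161+175 = $924.
Row-greedy (each collector in turn takes its best remaining lot) gives $772, worse by 152.
Next-best assignment: Delgado→Lot D, Rossi→Lot F, Ghosh→Lot E, Costa→Lot G, Okafor→Lot B, Osei→Lot A = $916.
No other one-to-one assignment exceeds $924.

Maximum total: $924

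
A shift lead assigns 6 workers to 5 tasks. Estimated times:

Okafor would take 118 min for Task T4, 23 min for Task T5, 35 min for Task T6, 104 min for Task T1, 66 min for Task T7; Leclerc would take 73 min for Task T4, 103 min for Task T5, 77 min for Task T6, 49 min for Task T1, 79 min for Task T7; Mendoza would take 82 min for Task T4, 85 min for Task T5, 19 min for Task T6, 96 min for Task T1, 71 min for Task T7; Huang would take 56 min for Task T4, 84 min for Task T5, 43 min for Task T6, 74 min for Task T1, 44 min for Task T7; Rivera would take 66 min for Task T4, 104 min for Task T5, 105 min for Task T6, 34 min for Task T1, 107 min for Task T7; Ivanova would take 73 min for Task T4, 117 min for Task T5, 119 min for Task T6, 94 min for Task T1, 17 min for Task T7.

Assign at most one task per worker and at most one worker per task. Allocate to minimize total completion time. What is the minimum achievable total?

Minimum total: 149 min

Optimal: Huang→Task T4 (56 min), Okafor→Task T5 (23 min), Mendoza→Task T6 (19 min), Rivera→Task T1 (34 min), Ivanova→Task T7 (17 min) — total 56+23+19+34+17 = 149 min.
Row-greedy (each worker in turn takes its cheapest remaining task) gives 201 min, worse by 52.
Swapping Huang↔Ivanova (Huang→Task T7 44 min, Ivanova→Task T4 73 min) adds 44.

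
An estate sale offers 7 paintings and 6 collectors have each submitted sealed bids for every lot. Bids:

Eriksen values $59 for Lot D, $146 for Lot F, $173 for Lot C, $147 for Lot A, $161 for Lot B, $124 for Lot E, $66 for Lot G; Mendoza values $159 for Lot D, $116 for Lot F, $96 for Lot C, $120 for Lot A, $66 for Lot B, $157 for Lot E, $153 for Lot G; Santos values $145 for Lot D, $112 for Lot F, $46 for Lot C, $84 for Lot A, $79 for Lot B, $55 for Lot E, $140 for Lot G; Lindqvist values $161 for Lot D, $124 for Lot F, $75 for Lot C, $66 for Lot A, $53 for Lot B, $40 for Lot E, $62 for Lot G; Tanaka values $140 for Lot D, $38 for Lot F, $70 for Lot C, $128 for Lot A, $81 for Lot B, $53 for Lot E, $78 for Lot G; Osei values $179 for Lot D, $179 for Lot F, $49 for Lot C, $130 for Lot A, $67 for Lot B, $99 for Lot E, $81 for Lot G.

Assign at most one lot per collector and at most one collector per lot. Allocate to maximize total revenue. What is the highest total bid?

Maximum total: $938

This is the linear assignment problem.
Optimal: Eriksen→Lot C ($173), Mendoza→Lot E ($157), Santos→Lot G ($140), Lindqvist→Lot D ($161), Tanaka→Lot A ($128), Osei→Lot F ($179) — total 173+157+140+161+128+179 = $938.
Swapping Lindqvist↔Osei (Lindqvist→Lot F $124, Osei→Lot D $179) loses 37.
No other one-to-one assignment exceeds $938.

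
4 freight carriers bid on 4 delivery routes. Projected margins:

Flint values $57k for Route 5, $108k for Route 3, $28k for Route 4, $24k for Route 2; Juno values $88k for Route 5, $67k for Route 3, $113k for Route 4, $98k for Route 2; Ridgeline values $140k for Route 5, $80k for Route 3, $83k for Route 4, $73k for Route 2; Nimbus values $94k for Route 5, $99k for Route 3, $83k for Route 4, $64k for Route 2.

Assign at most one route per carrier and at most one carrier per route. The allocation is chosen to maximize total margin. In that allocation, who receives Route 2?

Optimal: Flint→Route 3 ($108k), Juno→Route 2 ($98k), Ridgeline→Route 5 ($140k), Nimbus→Route 4 ($83k) — total 108+98+140+83 = $429k.
Column-greedy (each route in turn goes to its best remaining carrier) gives $425k, worse by 4.
Juno's own top route is Route 4 ($113k), but forcing Juno→Route 4 and reassigning the rest optimally gives only $425k — worse by 4.

Juno receives Route 2.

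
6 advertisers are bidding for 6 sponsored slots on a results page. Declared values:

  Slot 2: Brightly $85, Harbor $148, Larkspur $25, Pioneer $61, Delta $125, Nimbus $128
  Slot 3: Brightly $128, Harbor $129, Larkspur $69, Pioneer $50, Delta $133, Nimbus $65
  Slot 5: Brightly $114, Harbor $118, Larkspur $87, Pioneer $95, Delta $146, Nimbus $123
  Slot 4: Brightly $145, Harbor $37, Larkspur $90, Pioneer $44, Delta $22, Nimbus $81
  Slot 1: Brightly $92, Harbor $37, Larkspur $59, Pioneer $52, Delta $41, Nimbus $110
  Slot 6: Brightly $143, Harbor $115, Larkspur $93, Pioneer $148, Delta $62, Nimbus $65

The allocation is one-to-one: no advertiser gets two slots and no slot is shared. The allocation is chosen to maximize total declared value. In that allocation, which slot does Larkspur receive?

Larkspur receives Slot 5.

Treat this as an assignment problem: match each advertiser to one slot.
Optimal: Brightly→Slot 4 ($145), Harbor→Slot 2 ($148), Larkspur→Slot 5 ($87), Pioneer→Slot 6 ($148), Delta→Slot 3 ($133), Nimbus→Slot 1 ($110) — total 145+148+87+148+133+110 = $771.
Max-entry greedy (repeatedly take the single best remaining cell) gives $766, worse by 5.
Next-best assignment: Brightly→Slot 3, Harbor→Slot 2, Larkspur→Slot 4, Pioneer→Slot 6, Delta→Slot 5, Nimbus→Slot 1 = $770.
Larkspur's own top slot is Slot 6 ($93), but forcing Larkspur→Slot 6 and reassigning the rest optimally gives only $724 — worse by 47.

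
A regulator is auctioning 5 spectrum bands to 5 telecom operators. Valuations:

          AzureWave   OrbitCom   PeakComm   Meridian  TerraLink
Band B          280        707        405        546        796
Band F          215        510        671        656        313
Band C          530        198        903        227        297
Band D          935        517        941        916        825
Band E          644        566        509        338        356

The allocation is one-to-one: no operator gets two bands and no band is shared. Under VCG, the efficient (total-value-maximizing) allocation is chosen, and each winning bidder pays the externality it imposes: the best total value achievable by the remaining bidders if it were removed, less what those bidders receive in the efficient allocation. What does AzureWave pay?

AzureWave pays $260M.

Efficient allocation: AzureWave→Band D ($935M), OrbitCom→Band E ($566M), PeakComm→Band C ($903M), Meridian→Band F ($656M), TerraLink→Band B ($796M); total welfare W = $3856M.
AzureWave receives Band D at value $935M, so the others get W − 935 = $2921M.
Without AzureWave: best allocation of the remaining 4 bidders over all 5 bands is OrbitCom→Band E ($566M), PeakComm→Band C ($903M), Meridian→Band D ($916M), TerraLink→Band B ($796M), total $3181M.
VCG payment = (others' best without AzureWave) − (others' welfare with AzureWave) = 3181 − 2921 = $260M.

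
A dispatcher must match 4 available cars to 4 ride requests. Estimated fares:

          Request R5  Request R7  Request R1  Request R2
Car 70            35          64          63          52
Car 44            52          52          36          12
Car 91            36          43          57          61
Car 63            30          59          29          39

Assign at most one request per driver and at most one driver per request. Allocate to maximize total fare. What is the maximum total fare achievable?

Max total: $235

Optimal: Car 70→Request R1 ($63), Car 44→Request R5 ($52), Car 91→Request R2 ($61), Car 63→Request R7 ($59) — total 63+52+61+59 = $235.
Column-greedy (each request in turn goes to its best remaining driver) gives $212, worse by 23.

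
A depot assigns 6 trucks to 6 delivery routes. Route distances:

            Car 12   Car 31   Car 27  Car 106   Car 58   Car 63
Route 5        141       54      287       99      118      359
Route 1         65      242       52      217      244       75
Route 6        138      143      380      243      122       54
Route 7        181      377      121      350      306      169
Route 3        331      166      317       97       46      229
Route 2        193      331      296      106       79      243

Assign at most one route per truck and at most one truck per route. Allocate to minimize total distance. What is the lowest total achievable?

Optimal: Car 12→Route 1 (65 km), Car 31→Route 5 (54 km), Car 27→Route 7 (121 km), Car 106→Route 2 (106 km), Car 58→Route 3 (46 km), Car 63→Route 6 (54 km) — total 65+54+121+106+46+54 = 446 km.
Row-greedy (each truck in turn takes its cheapest remaining route) gives 470 km, worse by 24.
Next-best assignment: Car 12→Route 1, Car 31→Route 5, Car 27→Route 7, Car 106→Route 3, Car 58→Route 2, Car 63→Route 6 = 470 km.

Minimum total: 446 km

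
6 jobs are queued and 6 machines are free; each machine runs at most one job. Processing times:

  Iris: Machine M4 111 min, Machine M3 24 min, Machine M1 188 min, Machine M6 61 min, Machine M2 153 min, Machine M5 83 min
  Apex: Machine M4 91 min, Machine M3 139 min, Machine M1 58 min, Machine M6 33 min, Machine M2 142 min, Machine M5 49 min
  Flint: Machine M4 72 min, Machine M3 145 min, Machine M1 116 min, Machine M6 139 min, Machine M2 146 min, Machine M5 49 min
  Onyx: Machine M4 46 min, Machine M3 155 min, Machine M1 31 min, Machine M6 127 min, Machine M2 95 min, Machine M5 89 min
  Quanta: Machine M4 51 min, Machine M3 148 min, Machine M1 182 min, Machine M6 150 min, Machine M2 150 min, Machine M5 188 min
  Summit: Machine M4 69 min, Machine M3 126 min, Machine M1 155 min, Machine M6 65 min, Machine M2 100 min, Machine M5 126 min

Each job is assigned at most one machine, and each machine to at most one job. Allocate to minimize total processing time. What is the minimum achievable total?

Minimum total: 288 min

This is the linear assignment problem.
Optimal: Iris→Machine M3 (24 min), Apex→Machine M6 (33 min), Flint→Machine M5 (49 min), Onyx→Machine M1 (31 min), Quanta→Machine M4 (51 min), Summit→Machine M2 (100 min) — total 24+33+49+31+51+100 = 288 min.
Column-greedy (each machine in turn goes to its cheapest remaining job) gives 527 min, worse by 239.
Swapping Flint↔Quanta (Flint→Machine M4 72 min, Quanta→Machine M5 188 min) adds 160.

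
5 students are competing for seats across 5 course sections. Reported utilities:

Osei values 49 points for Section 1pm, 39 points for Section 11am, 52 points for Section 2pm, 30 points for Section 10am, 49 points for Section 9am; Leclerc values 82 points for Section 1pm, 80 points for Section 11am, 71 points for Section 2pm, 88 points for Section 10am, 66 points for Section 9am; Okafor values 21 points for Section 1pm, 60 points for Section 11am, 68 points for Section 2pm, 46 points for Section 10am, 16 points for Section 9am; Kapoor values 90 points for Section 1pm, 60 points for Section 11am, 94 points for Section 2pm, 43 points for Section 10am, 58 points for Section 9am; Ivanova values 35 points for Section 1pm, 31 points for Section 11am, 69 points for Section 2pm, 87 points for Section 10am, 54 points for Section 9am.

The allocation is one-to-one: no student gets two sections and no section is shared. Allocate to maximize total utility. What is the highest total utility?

Optimal: Osei→Section 9am (49 points), Leclerc→Section 11am (80 points), Okafor→Section 2pm (68 points), Kapoor→Section 1pm (90 points), Ivanova→Section 10am (87 points) — total 49+80+68+90+87 = 374 points.
Row-greedy (each student in turn takes its best remaining section) gives 344 points, worse by 30.
No other one-to-one assignment exceeds 374 points.

Max total: 374 points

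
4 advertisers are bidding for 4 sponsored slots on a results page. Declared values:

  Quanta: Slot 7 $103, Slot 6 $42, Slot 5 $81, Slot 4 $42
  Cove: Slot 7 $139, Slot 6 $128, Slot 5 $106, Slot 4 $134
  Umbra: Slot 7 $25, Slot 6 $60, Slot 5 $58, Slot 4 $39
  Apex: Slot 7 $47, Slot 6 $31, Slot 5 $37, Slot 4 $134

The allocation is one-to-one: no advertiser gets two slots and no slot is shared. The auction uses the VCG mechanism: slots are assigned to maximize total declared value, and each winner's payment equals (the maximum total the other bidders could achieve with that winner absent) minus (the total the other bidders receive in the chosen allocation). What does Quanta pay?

Efficient allocation: Quanta→Slot 7 ($103), Cove→Slot 6 ($128), Umbra→Slot 5 ($58), Apex→Slot 4 ($134); total welfare W = $423.
Quanta receives Slot 7 at value $103, so the others get W − 103 = $320.
Without Quanta: best allocation of the remaining 3 bidders over all 4 slots is Cove→Slot 7 ($139), Umbra→Slot 6 ($60), Apex→Slot 4 ($134), total $333.
VCG payment = (others' best without Quanta) − (others' welfare with Quanta) = 333 − 320 = $13.

Quanta pays $13.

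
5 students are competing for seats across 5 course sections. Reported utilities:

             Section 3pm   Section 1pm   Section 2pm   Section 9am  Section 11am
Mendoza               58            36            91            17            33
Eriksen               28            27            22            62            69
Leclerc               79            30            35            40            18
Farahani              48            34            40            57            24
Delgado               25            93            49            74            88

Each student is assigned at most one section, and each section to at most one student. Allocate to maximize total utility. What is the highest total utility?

Optimal: Mendoza→Section 2pm (91 points), Eriksen→Section 11am (69 points), Leclerc→Section 3pm (79 points), Farahani→Section 9am (57 points), Delgado→Section 1pm (93 points) — total 91+69+79+57+93 = 389 points.
Column-greedy (each section in turn goes to its best remaining student) gives 349 points, worse by 40.
Next-best assignment: Mendoza→Section 2pm, Eriksen→Section 9am, Leclerc→Section 3pm, Farahani→Section 1pm, Delgado→Section 11am = 354 points.
No other one-to-one assignment exceeds 389 points.

Max total: 389 points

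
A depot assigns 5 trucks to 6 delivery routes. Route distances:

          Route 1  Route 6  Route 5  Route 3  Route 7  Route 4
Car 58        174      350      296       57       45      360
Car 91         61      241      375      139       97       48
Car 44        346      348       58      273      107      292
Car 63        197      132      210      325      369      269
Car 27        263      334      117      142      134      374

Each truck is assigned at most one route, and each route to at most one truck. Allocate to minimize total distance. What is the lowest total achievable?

Minimum total: 425 km

This is the linear assignment problem.
Optimal: Car 58→Route 7 (45 km), Car 91→Route 4 (48 km), Car 44→Route 5 (58 km), Car 63→Route 6 (132 km), Car 27→Route 3 (142 km) — total 45+48+58+132+142 = 425 km.
Column-greedy (each route in turn goes to its cheapest remaining truck) gives 442 km, worse by 17.
Next-best assignment: Car 58→Route 3, Car 91→Route 4, Car 44→Route 5, Car 63→Route 6, Car 27→Route 7 = 429 km.
Checked against all permutations: 425 km is optimal.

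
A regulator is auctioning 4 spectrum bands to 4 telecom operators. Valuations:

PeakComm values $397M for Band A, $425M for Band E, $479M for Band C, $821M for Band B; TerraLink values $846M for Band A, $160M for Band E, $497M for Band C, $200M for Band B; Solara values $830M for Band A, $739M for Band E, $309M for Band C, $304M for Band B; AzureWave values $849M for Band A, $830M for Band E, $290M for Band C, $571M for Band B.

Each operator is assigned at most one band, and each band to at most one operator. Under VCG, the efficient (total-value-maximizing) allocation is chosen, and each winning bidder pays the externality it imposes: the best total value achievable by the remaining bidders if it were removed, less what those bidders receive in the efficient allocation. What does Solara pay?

Solara pays $349M.

Efficient allocation: PeakComm→Band B ($821M), TerraLink→Band C ($497M), Solara→Band A ($830M), AzureWave→Band E ($830M); total welfare W = $2978M.
Solara receives Band A at value $830M, so the others get W − 830 = $2148M.
Without Solara: best allocation of the remaining 3 bidders over all 4 bands is PeakComm→Band B ($821M), TerraLink→Band A ($846M), AzureWave→Band E ($830M), total $2497M.
VCG payment = (others' best without Solara) − (others' welfare with Solara) = 2497 − 2148 = $349M.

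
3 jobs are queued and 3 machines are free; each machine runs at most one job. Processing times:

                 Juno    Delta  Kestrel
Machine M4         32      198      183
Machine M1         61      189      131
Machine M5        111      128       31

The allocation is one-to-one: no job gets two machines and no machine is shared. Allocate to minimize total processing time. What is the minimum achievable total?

Minimum total: 252 min

Optimal: Juno→Machine M4 (32 min), Delta→Machine M1 (189 min), Kestrel→Machine M5 (31 min) — total 32+189+31 = 252 min.
Row-greedy (each job in turn takes its cheapest remaining machine) gives 291 min, worse by 39.
Next-best assignment: Juno→Machine M1, Delta→Machine M4, Kestrel→Machine M5 = 290 min.
Swapping Delta↔Kestrel (Delta→Machine M5 128 min, Kestrel→Machine M1 131 min) adds 39.
Checked against all permutations: 252 min is optimal.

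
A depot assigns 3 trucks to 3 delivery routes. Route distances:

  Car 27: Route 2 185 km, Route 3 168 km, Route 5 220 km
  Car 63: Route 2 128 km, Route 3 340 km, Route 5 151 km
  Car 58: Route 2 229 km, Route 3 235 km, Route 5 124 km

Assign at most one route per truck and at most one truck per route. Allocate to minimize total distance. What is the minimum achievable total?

This is the linear assignment problem.
Optimal: Car 27→Route 3 (168 km), Car 63→Route 2 (128 km), Car 58→Route 5 (124 km) — total 168+128+124 = 420 km.
Swapping Car 63↔Car 58 (Car 63→Route 5 151 km, Car 58→Route 2 229 km) adds 128.
No other one-to-one assignment undercuts 420 km.

Minimum total: 420 km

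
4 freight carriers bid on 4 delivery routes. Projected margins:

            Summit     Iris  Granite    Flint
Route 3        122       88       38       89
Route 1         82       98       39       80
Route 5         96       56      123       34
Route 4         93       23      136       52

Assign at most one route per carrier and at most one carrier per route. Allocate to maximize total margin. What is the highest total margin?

Max total: $419k

This is a one-to-one assignment (maximum-weight bipartite matching).
Optimal: Summit→Route 5 ($96k), Iris→Route 1 ($98k), Granite→Route 4 ($136k), Flint→Route 3 ($89k) — total 96+98+136+89 = $419k.
Max-entry greedy (repeatedly take the single best remaining cell) gives $390k, worse by 29.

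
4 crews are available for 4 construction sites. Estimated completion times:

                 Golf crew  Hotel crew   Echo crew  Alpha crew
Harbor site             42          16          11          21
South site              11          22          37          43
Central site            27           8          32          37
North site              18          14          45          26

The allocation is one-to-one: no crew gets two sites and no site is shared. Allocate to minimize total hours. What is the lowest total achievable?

Minimum total: 56 hours

Optimal: Golf crew→South site (11 hours), Hotel crew→Central site (8 hours), Echo crew→Harbor site (11 hours), Alpha crew→North site (26 hours) — total 11+8+11+26 = 56 hours.
No other one-to-one assignment undercuts 56 hours.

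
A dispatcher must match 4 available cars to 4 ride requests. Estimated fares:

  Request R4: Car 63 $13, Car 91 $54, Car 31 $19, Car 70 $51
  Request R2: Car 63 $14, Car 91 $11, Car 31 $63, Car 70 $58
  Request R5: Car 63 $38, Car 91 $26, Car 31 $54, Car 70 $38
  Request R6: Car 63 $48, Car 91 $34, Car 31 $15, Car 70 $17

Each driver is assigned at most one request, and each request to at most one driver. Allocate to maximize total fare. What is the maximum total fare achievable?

Max total: $214

Optimal: Car 63→Request R6 ($48), Car 91→Request R4 ($54), Car 31→Request R5 ($54), Car 70→Request R2 ($58) — total 48+54+54+58 = $214.
Row-greedy (each driver in turn takes its best remaining request) gives $203, worse by 11.
Checked against all permutations: $214 is optimal.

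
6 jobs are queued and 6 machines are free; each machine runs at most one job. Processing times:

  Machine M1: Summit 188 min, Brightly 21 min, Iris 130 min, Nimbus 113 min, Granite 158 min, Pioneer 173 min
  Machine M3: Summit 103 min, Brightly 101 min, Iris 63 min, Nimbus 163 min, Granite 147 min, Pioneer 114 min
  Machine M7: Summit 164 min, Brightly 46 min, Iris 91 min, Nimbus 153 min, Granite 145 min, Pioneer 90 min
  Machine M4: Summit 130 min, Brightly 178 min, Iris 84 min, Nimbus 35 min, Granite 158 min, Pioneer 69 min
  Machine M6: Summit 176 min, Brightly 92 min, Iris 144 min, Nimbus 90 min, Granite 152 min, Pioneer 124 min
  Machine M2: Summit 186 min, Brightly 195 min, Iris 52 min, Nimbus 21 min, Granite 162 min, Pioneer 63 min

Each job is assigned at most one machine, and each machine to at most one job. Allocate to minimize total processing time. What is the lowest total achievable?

Minimum total: 453 min

Optimal: Summit→Machine M3 (103 min), Brightly→Machine M1 (21 min), Iris→Machine M2 (52 min), Nimbus→Machine M4 (35 min), Granite→Machine M6 (152 min), Pioneer→Machine M7 (90 min) — total 103+21+52+35+152+90 = 453 min.
Row-greedy (each job in turn takes its cheapest remaining machine) gives 480 min, worse by 27.
Next-best assignment: Summit→Machine M3, Brightly→Machine M1, Iris→Machine M7, Nimbus→Machine M2, Granite→Machine M6, Pioneer→Machine M4 = 457 min.
Checked against all permutations: 453 min is optimal.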